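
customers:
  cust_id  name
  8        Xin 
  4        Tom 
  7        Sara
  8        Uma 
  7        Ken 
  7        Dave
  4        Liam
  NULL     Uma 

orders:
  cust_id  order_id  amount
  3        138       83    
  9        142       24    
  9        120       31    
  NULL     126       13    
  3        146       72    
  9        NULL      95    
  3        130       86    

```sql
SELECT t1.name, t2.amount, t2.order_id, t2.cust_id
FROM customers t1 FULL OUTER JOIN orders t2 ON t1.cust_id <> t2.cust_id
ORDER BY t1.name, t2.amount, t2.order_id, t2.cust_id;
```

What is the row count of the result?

44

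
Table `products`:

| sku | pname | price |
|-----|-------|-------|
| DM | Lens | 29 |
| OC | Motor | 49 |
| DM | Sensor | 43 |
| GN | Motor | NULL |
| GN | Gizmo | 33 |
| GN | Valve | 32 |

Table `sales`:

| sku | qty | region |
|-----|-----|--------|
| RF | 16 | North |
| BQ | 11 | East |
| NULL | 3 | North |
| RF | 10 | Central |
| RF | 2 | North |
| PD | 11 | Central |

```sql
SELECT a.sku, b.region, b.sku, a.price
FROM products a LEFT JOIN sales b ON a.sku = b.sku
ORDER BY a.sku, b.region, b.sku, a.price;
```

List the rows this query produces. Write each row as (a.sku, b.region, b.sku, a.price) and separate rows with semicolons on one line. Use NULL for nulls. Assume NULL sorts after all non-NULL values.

(DM, NULL, NULL, 29); (DM, NULL, NULL, 43); (GN, NULL, NULL, 32); (GN, NULL, NULL, 33); (GN, NULL, NULL, NULL); (OC, NULL, NULL, 49)

LEFT JOIN keeps every row from `products`; unmatched rows get NULL for `sales`'s columns.
Matching on a.sku = b.sku. A NULL in a compared column never satisfies the condition.
Matched pairs: 0; unmatched a rows kept: 6.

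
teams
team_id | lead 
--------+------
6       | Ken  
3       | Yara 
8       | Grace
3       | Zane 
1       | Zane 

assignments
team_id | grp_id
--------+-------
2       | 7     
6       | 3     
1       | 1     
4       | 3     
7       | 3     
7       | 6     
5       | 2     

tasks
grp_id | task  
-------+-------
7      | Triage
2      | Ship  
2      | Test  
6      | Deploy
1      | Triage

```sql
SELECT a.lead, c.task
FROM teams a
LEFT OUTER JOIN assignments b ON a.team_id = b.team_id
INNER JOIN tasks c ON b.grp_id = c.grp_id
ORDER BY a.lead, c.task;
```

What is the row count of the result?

1

Evaluate left to right. First `teams a LEFT JOIN assignments b` on team_id: 5 row(s).
Then INNER JOIN `tasks c` on grp_id: keep only rows whose b.grp_id appears in c.
Result: 1 row(s).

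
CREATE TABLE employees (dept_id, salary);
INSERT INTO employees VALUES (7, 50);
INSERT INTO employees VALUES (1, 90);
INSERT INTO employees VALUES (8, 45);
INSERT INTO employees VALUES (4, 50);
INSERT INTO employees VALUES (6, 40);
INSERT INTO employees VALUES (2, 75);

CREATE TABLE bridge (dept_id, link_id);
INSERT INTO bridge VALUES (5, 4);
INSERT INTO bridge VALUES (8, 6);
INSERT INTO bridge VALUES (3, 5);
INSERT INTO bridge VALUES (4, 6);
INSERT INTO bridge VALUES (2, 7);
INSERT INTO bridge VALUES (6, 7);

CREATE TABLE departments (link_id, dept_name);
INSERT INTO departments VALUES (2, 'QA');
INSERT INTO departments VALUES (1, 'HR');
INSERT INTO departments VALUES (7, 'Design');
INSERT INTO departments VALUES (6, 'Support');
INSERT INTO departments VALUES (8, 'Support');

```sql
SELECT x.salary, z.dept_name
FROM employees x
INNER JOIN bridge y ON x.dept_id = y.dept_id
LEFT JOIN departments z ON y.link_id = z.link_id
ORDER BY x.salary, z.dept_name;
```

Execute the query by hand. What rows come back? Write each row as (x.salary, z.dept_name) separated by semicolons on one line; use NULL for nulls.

Joins associate left-to-right: employees INNER JOIN bridge on dept_id gives 4 intermediate row(s).
Then LEFT JOIN `departments z` on link_id: each of those 4 rows is kept; rows whose y.link_id has no match in z get NULL for z's columns.

(40, Design); (45, Support); (50, Support); (75, Design)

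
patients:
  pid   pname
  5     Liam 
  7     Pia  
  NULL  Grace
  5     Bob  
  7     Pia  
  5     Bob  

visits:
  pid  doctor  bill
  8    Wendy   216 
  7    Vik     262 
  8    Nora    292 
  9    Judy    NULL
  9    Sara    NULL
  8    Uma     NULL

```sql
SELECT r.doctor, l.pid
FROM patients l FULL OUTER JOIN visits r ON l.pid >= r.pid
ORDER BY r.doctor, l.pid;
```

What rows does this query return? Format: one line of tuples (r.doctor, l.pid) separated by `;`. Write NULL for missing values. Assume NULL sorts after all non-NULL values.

(Judy, NULL); (Nora, NULL); (Sara, NULL); (Uma, NULL); (Vik, 7); (Vik, 7); (Wendy, NULL); (NULL, 5); (NULL, 5); (NULL, 5); (NULL, NULL)

FULL OUTER JOIN keeps every row from both sides; unmatched rows get NULL for the other side's columns.
Matching on l.pid >= r.pid. A NULL in a compared column never satisfies the condition.
Matched pairs: 2; unmatched l rows kept: 4; unmatched r rows kept: 5.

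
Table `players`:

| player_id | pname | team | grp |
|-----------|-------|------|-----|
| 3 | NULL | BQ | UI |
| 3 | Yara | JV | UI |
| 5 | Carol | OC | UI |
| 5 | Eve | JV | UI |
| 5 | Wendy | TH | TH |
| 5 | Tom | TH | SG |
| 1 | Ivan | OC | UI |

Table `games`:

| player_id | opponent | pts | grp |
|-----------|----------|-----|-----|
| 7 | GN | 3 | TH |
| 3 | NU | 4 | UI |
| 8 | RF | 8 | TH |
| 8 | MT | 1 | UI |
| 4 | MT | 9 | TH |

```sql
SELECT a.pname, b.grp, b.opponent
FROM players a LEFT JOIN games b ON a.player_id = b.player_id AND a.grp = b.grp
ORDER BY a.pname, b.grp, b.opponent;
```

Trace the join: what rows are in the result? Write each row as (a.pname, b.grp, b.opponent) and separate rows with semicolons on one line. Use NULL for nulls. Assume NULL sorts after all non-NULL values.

(Carol, NULL, NULL); (Eve, NULL, NULL); (Ivan, NULL, NULL); (Tom, NULL, NULL); (Wendy, NULL, NULL); (Yara, UI, NU); (NULL, UI, NU)

LEFT JOIN keeps every row from `players`; unmatched rows get NULL for `games`'s columns.
Matching on a.player_id = b.player_id AND a.grp = b.grp.
Matched pairs: 2; unmatched a rows kept: 5.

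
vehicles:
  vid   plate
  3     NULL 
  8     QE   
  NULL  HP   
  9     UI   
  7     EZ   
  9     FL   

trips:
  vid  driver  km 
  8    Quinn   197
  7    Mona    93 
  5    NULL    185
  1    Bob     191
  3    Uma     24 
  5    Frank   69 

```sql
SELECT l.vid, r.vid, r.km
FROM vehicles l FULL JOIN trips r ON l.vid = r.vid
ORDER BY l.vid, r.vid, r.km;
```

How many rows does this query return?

9

FULL OUTER JOIN keeps every row from both sides; unmatched rows get NULL for the other side's columns.
Matching on l.vid = r.vid. A NULL in a compared column never satisfies the condition.
- vid=3: 1 matching r row(s), so 1 row(s) emitted.
- vid=8: 1 matching r row(s), so 1 row(s) emitted.
- vid=NULL: no r row matches, row kept with r columns NULL.
- vid=9: no r row matches, row kept with r columns NULL.
- vid=7: 1 matching r row(s), so 1 row(s) emitted.
- vid=9: no r row matches, row kept with r columns NULL.
- 3 r row(s) had no l match → kept, l columns NULL.
Total: 3 matched + 6 padded = 9 rows.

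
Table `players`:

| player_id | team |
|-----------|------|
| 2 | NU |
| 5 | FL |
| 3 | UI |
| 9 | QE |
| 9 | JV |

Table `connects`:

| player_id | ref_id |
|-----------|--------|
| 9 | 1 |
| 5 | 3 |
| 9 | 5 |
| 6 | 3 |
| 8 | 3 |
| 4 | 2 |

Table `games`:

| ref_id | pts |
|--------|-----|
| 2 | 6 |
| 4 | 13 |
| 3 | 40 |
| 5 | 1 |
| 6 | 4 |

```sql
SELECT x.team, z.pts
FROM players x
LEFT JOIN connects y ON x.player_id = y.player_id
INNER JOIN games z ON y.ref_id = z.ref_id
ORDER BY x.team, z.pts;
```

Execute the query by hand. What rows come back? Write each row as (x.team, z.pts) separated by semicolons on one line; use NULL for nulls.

(FL, 40); (JV, 1); (QE, 1)

Evaluate left to right. First `players x LEFT JOIN connects y` on player_id: 7 row(s).
Then INNER JOIN `games z` on ref_id: keep only rows whose y.ref_id appears in z.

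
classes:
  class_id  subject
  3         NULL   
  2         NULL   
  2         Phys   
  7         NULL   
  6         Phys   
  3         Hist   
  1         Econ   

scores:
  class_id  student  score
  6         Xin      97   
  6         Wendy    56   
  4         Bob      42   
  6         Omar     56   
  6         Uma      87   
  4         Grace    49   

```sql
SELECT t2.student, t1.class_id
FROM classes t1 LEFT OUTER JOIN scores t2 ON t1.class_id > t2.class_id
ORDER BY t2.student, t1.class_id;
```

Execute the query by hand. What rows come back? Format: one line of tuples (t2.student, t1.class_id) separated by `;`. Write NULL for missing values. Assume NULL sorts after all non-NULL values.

LEFT JOIN keeps every row from `classes`; unmatched rows get NULL for `scores`'s columns.
Matching on t1.class_id > t2.class_id.
- t1[0] class_id=3 → no match; kept with NULLs on the t2 side.
- t1[1] class_id=2 → no match; kept with NULLs on the t2 side.
- t1[2] class_id=2 → no match; kept with NULLs on the t2 side.
- t1[3] class_id=7 → 6 match(es) in t2 → 6 row(s).
- t1[4] class_id=6 → 2 match(es) in t2 → 2 row(s).
- t1[5] class_id=3 → no match; kept with NULLs on the t2 side.
- t1[6] class_id=1 → no match; kept with NULLs on the t2 side.

(Bob, 6); (Bob, 7); (Grace, 6); (Grace, 7); (Omar, 7); (Uma, 7); (Wendy, 7); (Xin, 7); (NULL, 1); (NULL, 2); (NULL, 2); (NULL, 3); (NULL, 3)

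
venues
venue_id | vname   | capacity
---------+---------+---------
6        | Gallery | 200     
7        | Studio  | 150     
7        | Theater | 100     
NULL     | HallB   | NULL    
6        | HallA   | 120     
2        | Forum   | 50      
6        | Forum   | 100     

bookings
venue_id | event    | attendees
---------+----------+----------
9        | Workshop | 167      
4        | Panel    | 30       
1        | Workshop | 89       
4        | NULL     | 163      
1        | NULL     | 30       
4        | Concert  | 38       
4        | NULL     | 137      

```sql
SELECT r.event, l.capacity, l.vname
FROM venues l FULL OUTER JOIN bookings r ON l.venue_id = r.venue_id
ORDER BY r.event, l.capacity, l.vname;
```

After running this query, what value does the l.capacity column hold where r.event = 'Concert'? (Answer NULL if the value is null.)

NULL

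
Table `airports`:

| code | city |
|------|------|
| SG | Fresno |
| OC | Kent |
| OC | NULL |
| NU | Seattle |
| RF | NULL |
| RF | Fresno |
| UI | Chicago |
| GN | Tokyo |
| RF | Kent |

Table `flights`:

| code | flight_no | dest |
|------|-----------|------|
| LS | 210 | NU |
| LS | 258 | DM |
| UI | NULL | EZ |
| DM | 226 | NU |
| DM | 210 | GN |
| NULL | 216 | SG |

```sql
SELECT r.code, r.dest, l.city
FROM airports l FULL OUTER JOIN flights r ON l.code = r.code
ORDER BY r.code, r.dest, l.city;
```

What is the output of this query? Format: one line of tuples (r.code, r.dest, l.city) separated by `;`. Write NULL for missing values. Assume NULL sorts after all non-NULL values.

(DM, GN, NULL); (DM, NU, NULL); (LS, DM, NULL); (LS, NU, NULL); (UI, EZ, Chicago); (NULL, SG, NULL); (NULL, NULL, Fresno); (NULL, NULL, Fresno); (NULL, NULL, Kent); (NULL, NULL, Kent); (NULL, NULL, Seattle); (NULL, NULL, Tokyo); (NULL, NULL, NULL); (NULL, NULL, NULL)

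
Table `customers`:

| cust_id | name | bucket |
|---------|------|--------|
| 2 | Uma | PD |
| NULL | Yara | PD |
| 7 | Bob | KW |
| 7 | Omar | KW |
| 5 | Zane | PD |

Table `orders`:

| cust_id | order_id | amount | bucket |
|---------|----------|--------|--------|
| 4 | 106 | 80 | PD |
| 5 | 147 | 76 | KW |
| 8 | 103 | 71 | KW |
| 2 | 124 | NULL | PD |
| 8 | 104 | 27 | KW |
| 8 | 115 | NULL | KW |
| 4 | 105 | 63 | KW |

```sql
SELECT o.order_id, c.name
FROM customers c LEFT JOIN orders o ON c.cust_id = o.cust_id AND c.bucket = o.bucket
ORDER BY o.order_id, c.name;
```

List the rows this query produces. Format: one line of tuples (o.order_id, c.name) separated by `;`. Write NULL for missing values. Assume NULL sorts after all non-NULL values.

LEFT JOIN keeps every row from `customers`; unmatched rows get NULL for `orders`'s columns.
Matching on c.cust_id = o.cust_id AND c.bucket = o.bucket. A NULL in a compared column never satisfies the condition.
- c[0] cust_id=2, bucket=PD → 1 match(es) in o → 1 row(s).
- c[1] cust_id=NULL, bucket=PD → no match; kept with NULLs on the o side.
- c[2] cust_id=7, bucket=KW → no match; kept with NULLs on the o side.
- c[3] cust_id=7, bucket=KW → no match; kept with NULLs on the o side.
- c[4] cust_id=5, bucket=PD → no match; kept with NULLs on the o side.
After projecting and ordering:
o.order_id | c.name
124 | Uma
NULL | Bob
NULL | Omar
NULL | Yara
NULL | Zane

(124, Uma); (NULL, Bob); (NULL, Omar); (NULL, Yara); (NULL, Zane)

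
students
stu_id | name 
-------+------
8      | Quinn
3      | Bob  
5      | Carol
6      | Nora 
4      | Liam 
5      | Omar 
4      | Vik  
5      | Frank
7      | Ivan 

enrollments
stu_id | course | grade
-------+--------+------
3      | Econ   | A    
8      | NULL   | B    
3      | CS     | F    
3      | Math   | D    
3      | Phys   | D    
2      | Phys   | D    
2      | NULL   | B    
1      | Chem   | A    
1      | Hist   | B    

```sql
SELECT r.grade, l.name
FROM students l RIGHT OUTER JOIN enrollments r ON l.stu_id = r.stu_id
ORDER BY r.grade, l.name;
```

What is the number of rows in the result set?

RIGHT JOIN keeps every row from `enrollments`; unmatched rows get NULL for `students`'s columns.
Matching on l.stu_id = r.stu_id.
Matched pairs: 5; unmatched r rows kept: 4.
Total: 5 matched + 4 padded = 9 rows.

9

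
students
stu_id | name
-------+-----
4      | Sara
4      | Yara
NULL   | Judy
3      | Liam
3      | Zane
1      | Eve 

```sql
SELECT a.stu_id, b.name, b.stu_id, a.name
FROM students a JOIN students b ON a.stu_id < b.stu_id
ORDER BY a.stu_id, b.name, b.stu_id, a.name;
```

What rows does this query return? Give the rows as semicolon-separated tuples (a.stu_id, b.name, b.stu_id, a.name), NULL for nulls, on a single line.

(1, Liam, 3, Eve); (1, Sara, 4, Eve); (1, Yara, 4, Eve); (1, Zane, 3, Eve); (3, Sara, 4, Liam); (3, Sara, 4, Zane); (3, Yara, 4, Liam); (3, Yara, 4, Zane)

INNER JOIN keeps only pairs where the ON condition holds.
Matching on a.stu_id < b.stu_id. A NULL in a compared column never satisfies the condition.
- a row (stu_id=4): no match → dropped.
- a row (stu_id=4): no match → dropped.
- a row (stu_id=NULL): no match → dropped.
- a row (stu_id=3): matches 2 b row(s) → 2 output row(s).
- a row (stu_id=3): matches 2 b row(s) → 2 output row(s).
- a row (stu_id=1): matches 4 b row(s) → 4 output row(s).
After projecting and ordering:
a.stu_id | b.name | b.stu_id | a.name
1 | Liam | 3 | Eve
1 | Sara | 4 | Eve
1 | Yara | 4 | Eve
1 | Zane | 3 | Eve
3 | Sara | 4 | Liam
3 | Sara | 4 | Zane
3 | Yara | 4 | Liam
3 | Yara | 4 | Zane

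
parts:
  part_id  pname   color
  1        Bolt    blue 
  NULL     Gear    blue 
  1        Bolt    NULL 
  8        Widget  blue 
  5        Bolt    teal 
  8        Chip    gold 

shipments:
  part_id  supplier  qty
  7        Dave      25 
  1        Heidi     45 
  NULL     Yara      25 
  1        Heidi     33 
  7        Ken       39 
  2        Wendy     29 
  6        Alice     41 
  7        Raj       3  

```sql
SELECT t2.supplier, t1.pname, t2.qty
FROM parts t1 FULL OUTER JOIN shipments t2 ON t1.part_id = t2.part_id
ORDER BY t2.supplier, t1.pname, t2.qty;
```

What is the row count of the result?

14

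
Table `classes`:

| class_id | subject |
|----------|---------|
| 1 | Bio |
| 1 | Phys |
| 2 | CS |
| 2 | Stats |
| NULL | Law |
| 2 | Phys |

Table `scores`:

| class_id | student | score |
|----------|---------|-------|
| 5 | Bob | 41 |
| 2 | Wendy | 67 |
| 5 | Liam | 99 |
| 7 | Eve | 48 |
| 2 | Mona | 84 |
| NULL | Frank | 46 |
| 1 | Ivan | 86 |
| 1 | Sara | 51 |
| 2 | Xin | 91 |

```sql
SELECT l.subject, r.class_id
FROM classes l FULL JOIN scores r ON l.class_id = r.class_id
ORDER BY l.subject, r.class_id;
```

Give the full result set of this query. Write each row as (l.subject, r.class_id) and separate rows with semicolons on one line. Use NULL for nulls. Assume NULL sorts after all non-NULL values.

(Bio, 1); (Bio, 1); (CS, 2); (CS, 2); (CS, 2); (Law, NULL); (Phys, 1); (Phys, 1); (Phys, 2); (Phys, 2); (Phys, 2); (Stats, 2); (Stats, 2); (Stats, 2); (NULL, 5); (NULL, 5); (NULL, 7); (NULL, NULL)

FULL OUTER JOIN keeps every row from both sides; unmatched rows get NULL for the other side's columns.
Matching on l.class_id = r.class_id. A NULL in a compared column never satisfies the condition.
- l[0] class_id=1 → 2 match(es) in r → 2 row(s).
- l[1] class_id=1 → 2 match(es) in r → 2 row(s).
- l[2] class_id=2 → 3 match(es) in r → 3 row(s).
- l[3] class_id=2 → 3 match(es) in r → 3 row(s).
- l[4] class_id=NULL → no match; kept with NULLs on the r side.
- l[5] class_id=2 → 3 match(es) in r → 3 row(s).
- plus 4 unmatched r row(s), each kept with NULL l columns.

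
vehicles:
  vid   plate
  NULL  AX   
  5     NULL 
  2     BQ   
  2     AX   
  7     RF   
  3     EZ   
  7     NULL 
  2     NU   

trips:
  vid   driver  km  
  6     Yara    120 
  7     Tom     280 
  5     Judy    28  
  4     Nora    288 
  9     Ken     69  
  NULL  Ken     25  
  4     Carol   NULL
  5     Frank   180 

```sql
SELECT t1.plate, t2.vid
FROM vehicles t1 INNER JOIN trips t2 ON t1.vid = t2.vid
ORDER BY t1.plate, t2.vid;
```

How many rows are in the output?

4

INNER JOIN keeps only pairs where the ON condition holds.
Matching on t1.vid = t2.vid. A NULL in a compared column never satisfies the condition.
- t1[0] vid=NULL → no match; dropped.
- t1[1] vid=5 → 2 match(es) in t2 → 2 row(s).
- t1[2] vid=2 → no match; dropped.
- t1[3] vid=2 → no match; dropped.
- t1[4] vid=7 → 1 match(es) in t2 → 1 row(s).
- t1[5] vid=3 → no match; dropped.
- t1[6] vid=7 → 1 match(es) in t2 → 1 row(s).
- t1[7] vid=2 → no match; dropped.
Total: 4 rows.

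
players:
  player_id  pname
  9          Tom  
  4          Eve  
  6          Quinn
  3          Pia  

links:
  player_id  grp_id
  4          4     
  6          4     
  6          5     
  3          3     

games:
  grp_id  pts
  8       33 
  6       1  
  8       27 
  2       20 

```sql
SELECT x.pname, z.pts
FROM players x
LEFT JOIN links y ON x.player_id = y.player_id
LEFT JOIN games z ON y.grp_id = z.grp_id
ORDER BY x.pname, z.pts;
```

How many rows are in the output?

5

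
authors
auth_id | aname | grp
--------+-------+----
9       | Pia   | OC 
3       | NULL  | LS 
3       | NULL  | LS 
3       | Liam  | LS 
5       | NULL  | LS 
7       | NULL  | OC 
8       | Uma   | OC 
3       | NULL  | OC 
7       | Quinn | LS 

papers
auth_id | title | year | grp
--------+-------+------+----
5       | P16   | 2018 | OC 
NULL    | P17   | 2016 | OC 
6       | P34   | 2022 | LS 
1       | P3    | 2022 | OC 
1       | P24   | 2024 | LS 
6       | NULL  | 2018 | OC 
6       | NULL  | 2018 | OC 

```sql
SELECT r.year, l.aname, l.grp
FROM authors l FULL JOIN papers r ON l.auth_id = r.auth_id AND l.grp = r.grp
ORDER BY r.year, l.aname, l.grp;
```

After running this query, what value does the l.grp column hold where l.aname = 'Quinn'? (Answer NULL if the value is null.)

FULL OUTER JOIN keeps every row from both sides; unmatched rows get NULL for the other side's columns.
Matching on l.auth_id = r.auth_id AND l.grp = r.grp. A NULL in a compared column never satisfies the condition.
- auth_id=9, grp=OC: no r row matches, row kept with r columns NULL.
- auth_id=3, grp=LS: no r row matches, row kept with r columns NULL.
- auth_id=3, grp=LS: no r row matches, row kept with r columns NULL.
- auth_id=3, grp=LS: no r row matches, row kept with r columns NULL.
- auth_id=5, grp=LS: no r row matches, row kept with r columns NULL.
- auth_id=7, grp=OC: no r row matches, row kept with r columns NULL.
- auth_id=8, grp=OC: no r row matches, row kept with r columns NULL.
- auth_id=3, grp=OC: no r row matches, row kept with r columns NULL.
- auth_id=7, grp=LS: no r row matches, row kept with r columns NULL.
- plus 7 unmatched r row(s), each kept with NULL l columns.

LS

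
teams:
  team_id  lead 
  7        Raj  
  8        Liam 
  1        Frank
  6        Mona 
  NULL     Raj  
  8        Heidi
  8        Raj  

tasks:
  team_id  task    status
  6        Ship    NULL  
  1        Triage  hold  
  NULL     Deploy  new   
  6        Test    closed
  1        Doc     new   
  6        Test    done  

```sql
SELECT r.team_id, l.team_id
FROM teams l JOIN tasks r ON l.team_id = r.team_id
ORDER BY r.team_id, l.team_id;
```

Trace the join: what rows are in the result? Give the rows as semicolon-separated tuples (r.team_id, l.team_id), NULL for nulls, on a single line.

(1, 1); (1, 1); (6, 6); (6, 6); (6, 6)

INNER JOIN keeps only pairs where the ON condition holds.
Matching on l.team_id = r.team_id. A NULL in a compared column never satisfies the condition.
- l[0] team_id=7 → no match; dropped.
- l[1] team_id=8 → no match; dropped.
- l[2] team_id=1 → 2 match(es) in r → 2 row(s).
- l[3] team_id=6 → 3 match(es) in r → 3 row(s).
- l[4] team_id=NULL → no match; dropped.
- l[5] team_id=8 → no match; dropped.
- l[6] team_id=8 → no match; dropped.
After projecting and ordering:
r.team_id | l.team_id
1 | 1
1 | 1
6 | 6
6 | 6
6 | 6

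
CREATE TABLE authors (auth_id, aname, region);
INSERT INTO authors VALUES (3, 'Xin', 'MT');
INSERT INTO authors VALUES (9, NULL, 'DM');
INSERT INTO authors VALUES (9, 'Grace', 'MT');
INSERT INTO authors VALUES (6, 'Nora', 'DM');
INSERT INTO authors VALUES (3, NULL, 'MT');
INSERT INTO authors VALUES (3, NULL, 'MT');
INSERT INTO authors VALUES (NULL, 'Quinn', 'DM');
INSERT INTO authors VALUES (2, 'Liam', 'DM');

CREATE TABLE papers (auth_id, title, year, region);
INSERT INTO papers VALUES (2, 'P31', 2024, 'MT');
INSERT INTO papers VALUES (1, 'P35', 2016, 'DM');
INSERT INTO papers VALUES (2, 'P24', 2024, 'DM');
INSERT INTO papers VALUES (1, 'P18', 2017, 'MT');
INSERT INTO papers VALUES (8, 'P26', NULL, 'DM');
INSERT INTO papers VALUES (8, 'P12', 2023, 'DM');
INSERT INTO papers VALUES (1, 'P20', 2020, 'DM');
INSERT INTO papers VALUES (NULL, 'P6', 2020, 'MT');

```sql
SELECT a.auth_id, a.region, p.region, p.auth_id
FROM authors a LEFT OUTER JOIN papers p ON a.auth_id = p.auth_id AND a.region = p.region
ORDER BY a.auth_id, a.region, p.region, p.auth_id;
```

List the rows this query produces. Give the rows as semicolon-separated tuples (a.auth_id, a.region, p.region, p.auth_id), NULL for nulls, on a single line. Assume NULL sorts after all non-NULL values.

(2, DM, DM, 2); (3, MT, NULL, NULL); (3, MT, NULL, NULL); (3, MT, NULL, NULL); (6, DM, NULL, NULL); (9, DM, NULL, NULL); (9, MT, NULL, NULL); (NULL, DM, NULL, NULL)

LEFT JOIN keeps every row from `authors`; unmatched rows get NULL for `papers`'s columns.
Matching on a.auth_id = p.auth_id AND a.region = p.region. A NULL in a compared column never satisfies the condition.
- a (auth_id=3, region=MT) has no partner → padded with NULL.
- a (auth_id=9, region=DM) has no partner → padded with NULL.
- a (auth_id=9, region=MT) has no partner → padded with NULL.
- a (auth_id=6, region=DM) has no partner → padded with NULL.
- a (auth_id=3, region=MT) has no partner → padded with NULL.
- a (auth_id=3, region=MT) has no partner → padded with NULL.
- a (auth_id=NULL, region=DM) has no partner → padded with NULL.
- a (auth_id=2, region=DM) pairs with 1 row(s) of p.
After projecting and ordering:
a.auth_id | a.region | p.region | p.auth_id
2 | DM | DM | 2
3 | MT | NULL | NULL
3 | MT | NULL | NULL
3 | MT | NULL | NULL
6 | DM | NULL | NULL
9 | DM | NULL | NULL
9 | MT | NULL | NULL
NULL | DM | NULL | NULL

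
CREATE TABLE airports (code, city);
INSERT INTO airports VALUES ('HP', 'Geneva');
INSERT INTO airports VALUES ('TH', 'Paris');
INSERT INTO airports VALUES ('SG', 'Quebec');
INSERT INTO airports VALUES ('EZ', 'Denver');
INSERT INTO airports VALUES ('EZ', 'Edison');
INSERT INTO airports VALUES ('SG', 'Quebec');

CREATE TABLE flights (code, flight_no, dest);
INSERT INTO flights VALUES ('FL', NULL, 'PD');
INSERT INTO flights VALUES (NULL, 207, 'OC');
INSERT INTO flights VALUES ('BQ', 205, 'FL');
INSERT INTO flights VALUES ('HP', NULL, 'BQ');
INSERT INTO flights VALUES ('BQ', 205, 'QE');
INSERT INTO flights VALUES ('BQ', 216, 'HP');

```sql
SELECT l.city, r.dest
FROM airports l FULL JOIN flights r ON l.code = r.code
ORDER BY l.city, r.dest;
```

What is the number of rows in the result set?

11

FULL OUTER JOIN keeps every row from both sides; unmatched rows get NULL for the other side's columns.
Matching on l.code = r.code. A NULL in a compared column never satisfies the condition.
Matched pairs: 1; unmatched l rows kept: 5; unmatched r rows kept: 5.
Total: 1 matched + 10 padded = 11 rows.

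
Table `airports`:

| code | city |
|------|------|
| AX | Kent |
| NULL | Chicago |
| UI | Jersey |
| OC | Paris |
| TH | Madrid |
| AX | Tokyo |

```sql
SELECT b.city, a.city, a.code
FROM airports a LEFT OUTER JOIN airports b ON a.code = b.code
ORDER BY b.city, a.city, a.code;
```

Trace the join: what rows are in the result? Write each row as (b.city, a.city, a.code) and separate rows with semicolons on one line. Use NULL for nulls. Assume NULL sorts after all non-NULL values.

LEFT JOIN keeps every row from `airports a`; unmatched rows get NULL for `airports b`'s columns.
Matching on a.code = b.code. A NULL in a compared column never satisfies the condition.
Matched pairs: 7; unmatched a rows kept: 1.

(Jersey, Jersey, UI); (Kent, Kent, AX); (Kent, Tokyo, AX); (Madrid, Madrid, TH); (Paris, Paris, OC); (Tokyo, Kent, AX); (Tokyo, Tokyo, AX); (NULL, Chicago, NULL)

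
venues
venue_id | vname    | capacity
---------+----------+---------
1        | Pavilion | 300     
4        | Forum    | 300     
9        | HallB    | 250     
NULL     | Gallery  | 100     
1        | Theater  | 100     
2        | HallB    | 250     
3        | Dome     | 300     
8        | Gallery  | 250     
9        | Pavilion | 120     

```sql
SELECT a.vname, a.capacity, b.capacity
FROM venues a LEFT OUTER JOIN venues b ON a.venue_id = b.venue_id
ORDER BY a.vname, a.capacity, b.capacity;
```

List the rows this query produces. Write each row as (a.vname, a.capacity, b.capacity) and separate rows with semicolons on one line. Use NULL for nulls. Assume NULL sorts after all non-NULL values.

LEFT JOIN keeps every row from `venues a`; unmatched rows get NULL for `venues b`'s columns.
Matching on a.venue_id = b.venue_id. A NULL in a compared column never satisfies the condition.
Matched pairs: 12; unmatched a rows kept: 1.

(Dome, 300, 300); (Forum, 300, 300); (Gallery, 100, NULL); (Gallery, 250, 250); (HallB, 250, 120); (HallB, 250, 250); (HallB, 250, 250); (Pavilion, 120, 120); (Pavilion, 120, 250); (Pavilion, 300, 100); (Pavilion, 300, 300); (Theater, 100, 100); (Theater, 100, 300)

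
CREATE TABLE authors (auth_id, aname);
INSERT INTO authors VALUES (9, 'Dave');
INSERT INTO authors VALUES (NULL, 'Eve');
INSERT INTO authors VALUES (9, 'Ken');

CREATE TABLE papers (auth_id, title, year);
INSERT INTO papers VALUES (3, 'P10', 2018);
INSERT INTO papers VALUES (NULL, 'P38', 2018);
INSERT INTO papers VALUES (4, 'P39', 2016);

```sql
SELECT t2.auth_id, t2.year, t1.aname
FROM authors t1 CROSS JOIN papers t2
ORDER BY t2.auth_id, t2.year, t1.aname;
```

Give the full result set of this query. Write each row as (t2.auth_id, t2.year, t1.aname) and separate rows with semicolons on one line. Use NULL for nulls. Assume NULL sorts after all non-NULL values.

(3, 2018, Dave); (3, 2018, Eve); (3, 2018, Ken); (4, 2016, Dave); (4, 2016, Eve); (4, 2016, Ken); (NULL, 2018, Dave); (NULL, 2018, Eve); (NULL, 2018, Ken)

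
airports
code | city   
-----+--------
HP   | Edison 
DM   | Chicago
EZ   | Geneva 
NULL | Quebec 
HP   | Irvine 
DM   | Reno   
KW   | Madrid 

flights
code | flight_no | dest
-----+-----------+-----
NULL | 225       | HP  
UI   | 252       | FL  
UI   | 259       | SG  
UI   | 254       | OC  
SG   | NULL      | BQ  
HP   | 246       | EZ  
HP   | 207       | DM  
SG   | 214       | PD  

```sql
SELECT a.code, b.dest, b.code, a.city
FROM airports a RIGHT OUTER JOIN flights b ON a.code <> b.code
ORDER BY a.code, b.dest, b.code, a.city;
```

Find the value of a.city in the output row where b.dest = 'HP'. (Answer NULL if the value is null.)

RIGHT JOIN keeps every row from `flights`; unmatched rows get NULL for `airports`'s columns.
Matching on a.code <> b.code. A NULL in a compared column never satisfies the condition.
- a[0] code=HP → 5 match(es) in b → 5 row(s).
- a[1] code=DM → 7 match(es) in b → 7 row(s).
- a[2] code=EZ → 7 match(es) in b → 7 row(s).
- a[3] code=NULL → no match.
- a[4] code=HP → 5 match(es) in b → 5 row(s).
- a[5] code=DM → 7 match(es) in b → 7 row(s).
- a[6] code=KW → 7 match(es) in b → 7 row(s).
- 1 row(s) from b found no a partner → padded with NULL.

NULL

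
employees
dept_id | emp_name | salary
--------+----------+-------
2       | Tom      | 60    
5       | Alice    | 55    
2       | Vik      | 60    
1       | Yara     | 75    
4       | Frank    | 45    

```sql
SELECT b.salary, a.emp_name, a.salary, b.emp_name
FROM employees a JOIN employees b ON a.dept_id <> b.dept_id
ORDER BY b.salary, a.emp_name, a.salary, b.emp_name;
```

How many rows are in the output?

18

INNER JOIN keeps only pairs where the ON condition holds.
Matching on a.dept_id <> b.dept_id.
Matched pairs: 18.
Total: 18 rows.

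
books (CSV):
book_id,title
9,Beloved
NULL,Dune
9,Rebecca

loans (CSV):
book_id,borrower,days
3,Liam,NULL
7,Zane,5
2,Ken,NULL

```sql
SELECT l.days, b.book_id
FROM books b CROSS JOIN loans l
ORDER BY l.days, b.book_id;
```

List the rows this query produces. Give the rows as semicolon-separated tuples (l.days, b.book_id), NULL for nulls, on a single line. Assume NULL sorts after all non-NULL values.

CROSS JOIN pairs every row of `books` with every row of `loans`: 3 × 3 = 9 rows.
After projecting and ordering:
l.days | b.book_id
5 | 9
5 | 9
5 | NULL
NULL | 9
NULL | 9
NULL | 9
NULL | 9
NULL | NULL
NULL | NULL

(5, 9); (5, 9); (5, NULL); (NULL, 9); (NULL, 9); (NULL, 9); (NULL, 9); (NULL, NULL); (NULL, NULL)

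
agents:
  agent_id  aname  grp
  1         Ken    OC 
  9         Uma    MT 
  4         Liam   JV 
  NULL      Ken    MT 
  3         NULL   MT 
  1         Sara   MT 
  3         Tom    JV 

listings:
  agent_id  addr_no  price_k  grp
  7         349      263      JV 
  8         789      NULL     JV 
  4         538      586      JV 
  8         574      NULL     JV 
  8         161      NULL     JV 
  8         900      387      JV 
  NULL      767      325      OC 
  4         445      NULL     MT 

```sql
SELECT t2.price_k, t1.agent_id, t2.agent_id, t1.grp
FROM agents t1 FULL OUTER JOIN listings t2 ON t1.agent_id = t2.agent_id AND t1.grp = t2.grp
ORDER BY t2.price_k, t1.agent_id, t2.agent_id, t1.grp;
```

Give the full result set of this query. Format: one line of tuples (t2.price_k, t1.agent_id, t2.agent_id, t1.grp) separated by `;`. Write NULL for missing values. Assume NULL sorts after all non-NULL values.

(263, NULL, 7, NULL); (325, NULL, NULL, NULL); (387, NULL, 8, NULL); (586, 4, 4, JV); (NULL, 1, NULL, MT); (NULL, 1, NULL, OC); (NULL, 3, NULL, JV); (NULL, 3, NULL, MT); (NULL, 9, NULL, MT); (NULL, NULL, 4, NULL); (NULL, NULL, 8, NULL); (NULL, NULL, 8, NULL); (NULL, NULL, 8, NULL); (NULL, NULL, NULL, MT)

FULL OUTER JOIN keeps every row from both sides; unmatched rows get NULL for the other side's columns.
Matching on t1.agent_id = t2.agent_id AND t1.grp = t2.grp. A NULL in a compared column never satisfies the condition.
- t1 (agent_id=1, grp=OC) has no partner → padded with NULL.
- t1 (agent_id=9, grp=MT) has no partner → padded with NULL.
- t1 (agent_id=4, grp=JV) pairs with 1 row(s) of t2.
- t1 (agent_id=NULL, grp=MT) has no partner → padded with NULL.
- t1 (agent_id=3, grp=MT) has no partner → padded with NULL.
- t1 (agent_id=1, grp=MT) has no partner → padded with NULL.
- t1 (agent_id=3, grp=JV) has no partner → padded with NULL.
- 7 t2 row(s) had no t1 match → kept, t1 columns NULL.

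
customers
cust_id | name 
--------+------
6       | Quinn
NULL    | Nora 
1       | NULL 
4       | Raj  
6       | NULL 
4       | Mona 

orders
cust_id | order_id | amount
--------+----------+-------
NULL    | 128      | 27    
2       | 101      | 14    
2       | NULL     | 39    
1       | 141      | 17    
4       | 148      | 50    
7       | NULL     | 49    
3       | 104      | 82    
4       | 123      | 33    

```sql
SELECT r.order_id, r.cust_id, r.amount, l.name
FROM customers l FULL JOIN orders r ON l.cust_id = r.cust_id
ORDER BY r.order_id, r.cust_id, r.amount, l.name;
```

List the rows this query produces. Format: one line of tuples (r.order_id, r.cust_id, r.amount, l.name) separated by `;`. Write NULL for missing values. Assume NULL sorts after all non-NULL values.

FULL OUTER JOIN keeps every row from both sides; unmatched rows get NULL for the other side's columns.
Matching on l.cust_id = r.cust_id. A NULL in a compared column never satisfies the condition.
- cust_id=6: no r row matches, row kept with r columns NULL.
- cust_id=NULL: no r row matches, row kept with r columns NULL.
- cust_id=1: 1 matching r row(s), so 1 row(s) emitted.
- cust_id=4: 2 matching r row(s), so 2 row(s) emitted.
- cust_id=6: no r row matches, row kept with r columns NULL.
- cust_id=4: 2 matching r row(s), so 2 row(s) emitted.
- plus 5 unmatched r row(s), each kept with NULL l columns.

(101, 2, 14, NULL); (104, 3, 82, NULL); (123, 4, 33, Mona); (123, 4, 33, Raj); (128, NULL, 27, NULL); (141, 1, 17, NULL); (148, 4, 50, Mona); (148, 4, 50, Raj); (NULL, 2, 39, NULL); (NULL, 7, 49, NULL); (NULL, NULL, NULL, Nora); (NULL, NULL, NULL, Quinn); (NULL, NULL, NULL, NULL)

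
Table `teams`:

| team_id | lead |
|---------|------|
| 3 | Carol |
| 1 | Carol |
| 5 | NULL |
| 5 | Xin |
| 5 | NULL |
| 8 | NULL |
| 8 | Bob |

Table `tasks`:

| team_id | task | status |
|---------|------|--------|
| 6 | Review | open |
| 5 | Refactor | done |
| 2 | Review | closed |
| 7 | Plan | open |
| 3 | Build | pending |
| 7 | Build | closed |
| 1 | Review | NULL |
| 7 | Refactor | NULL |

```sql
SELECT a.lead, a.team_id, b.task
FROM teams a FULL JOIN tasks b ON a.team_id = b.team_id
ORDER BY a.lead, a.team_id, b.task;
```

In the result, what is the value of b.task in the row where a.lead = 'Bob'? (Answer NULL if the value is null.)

FULL OUTER JOIN keeps every row from both sides; unmatched rows get NULL for the other side's columns.
Matching on a.team_id = b.team_id.
- a row (team_id=3): matches 1 b row(s) → 1 output row(s).
- a row (team_id=1): matches 1 b row(s) → 1 output row(s).
- a row (team_id=5): matches 1 b row(s) → 1 output row(s).
- a row (team_id=5): matches 1 b row(s) → 1 output row(s).
- a row (team_id=5): matches 1 b row(s) → 1 output row(s).
- a row (team_id=8): no match → kept, b columns NULL.
- a row (team_id=8): no match → kept, b columns NULL.
- 5 b row(s) had no a match → kept, a columns NULL.

NULL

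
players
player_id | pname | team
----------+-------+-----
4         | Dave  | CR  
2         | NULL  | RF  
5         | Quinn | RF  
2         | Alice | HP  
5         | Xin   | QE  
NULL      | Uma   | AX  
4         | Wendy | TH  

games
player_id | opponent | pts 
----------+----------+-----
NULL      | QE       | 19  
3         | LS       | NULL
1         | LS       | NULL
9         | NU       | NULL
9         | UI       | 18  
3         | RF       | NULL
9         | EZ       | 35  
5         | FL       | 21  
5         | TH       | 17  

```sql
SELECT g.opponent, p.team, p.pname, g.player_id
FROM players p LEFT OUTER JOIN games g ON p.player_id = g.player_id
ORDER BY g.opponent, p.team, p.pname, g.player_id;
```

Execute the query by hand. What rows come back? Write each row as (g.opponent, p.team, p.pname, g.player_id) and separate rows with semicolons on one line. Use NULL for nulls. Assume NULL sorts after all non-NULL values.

LEFT JOIN keeps every row from `players`; unmatched rows get NULL for `games`'s columns.
Matching on p.player_id = g.player_id. A NULL in a compared column never satisfies the condition.
Matched pairs: 4; unmatched p rows kept: 5.

(FL, QE, Xin, 5); (FL, RF, Quinn, 5); (TH, QE, Xin, 5); (TH, RF, Quinn, 5); (NULL, AX, Uma, NULL); (NULL, CR, Dave, NULL); (NULL, HP, Alice, NULL); (NULL, RF, NULL, NULL); (NULL, TH, Wendy, NULL)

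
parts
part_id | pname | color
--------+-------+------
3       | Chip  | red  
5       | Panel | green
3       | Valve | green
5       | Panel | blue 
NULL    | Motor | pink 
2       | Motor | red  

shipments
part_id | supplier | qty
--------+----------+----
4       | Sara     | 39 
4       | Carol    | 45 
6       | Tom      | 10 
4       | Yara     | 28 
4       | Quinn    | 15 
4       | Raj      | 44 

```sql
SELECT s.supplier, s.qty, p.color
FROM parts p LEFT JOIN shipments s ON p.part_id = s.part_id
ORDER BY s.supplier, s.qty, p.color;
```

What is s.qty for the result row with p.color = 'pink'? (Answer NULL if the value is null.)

LEFT JOIN keeps every row from `parts`; unmatched rows get NULL for `shipments`'s columns.
Matching on p.part_id = s.part_id. A NULL in a compared column never satisfies the condition.
- part_id=3: no s row matches, row kept with s columns NULL.
- part_id=5: no s row matches, row kept with s columns NULL.
- part_id=3: no s row matches, row kept with s columns NULL.
- part_id=5: no s row matches, row kept with s columns NULL.
- part_id=NULL: no s row matches, row kept with s columns NULL.
- part_id=2: no s row matches, row kept with s columns NULL.

NULL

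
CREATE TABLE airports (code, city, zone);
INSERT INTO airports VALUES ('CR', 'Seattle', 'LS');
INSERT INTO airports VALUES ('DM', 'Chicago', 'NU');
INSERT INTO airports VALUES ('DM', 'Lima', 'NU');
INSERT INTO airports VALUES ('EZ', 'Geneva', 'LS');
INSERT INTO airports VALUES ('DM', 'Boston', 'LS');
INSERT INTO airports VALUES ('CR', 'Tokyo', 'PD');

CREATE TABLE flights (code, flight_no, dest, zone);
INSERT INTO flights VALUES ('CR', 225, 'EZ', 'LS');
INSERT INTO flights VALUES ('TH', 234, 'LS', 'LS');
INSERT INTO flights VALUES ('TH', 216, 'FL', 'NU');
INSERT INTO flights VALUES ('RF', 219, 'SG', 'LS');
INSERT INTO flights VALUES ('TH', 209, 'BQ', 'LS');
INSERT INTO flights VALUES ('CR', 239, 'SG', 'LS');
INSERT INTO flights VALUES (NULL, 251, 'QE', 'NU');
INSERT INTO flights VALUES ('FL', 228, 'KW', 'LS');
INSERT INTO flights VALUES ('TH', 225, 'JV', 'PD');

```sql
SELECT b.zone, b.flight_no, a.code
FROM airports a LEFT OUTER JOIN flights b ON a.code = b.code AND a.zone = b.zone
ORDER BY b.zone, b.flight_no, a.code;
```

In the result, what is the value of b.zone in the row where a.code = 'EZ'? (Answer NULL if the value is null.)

LEFT JOIN keeps every row from `airports`; unmatched rows get NULL for `flights`'s columns.
Matching on a.code = b.code AND a.zone = b.zone. A NULL in a compared column never satisfies the condition.
- code=CR, zone=LS: 2 matching b row(s), so 2 row(s) emitted.
- code=DM, zone=NU: no b row matches, row kept with b columns NULL.
- code=DM, zone=NU: no b row matches, row kept with b columns NULL.
- code=EZ, zone=LS: no b row matches, row kept with b columns NULL.
- code=DM, zone=LS: no b row matches, row kept with b columns NULL.
- code=CR, zone=PD: no b row matches, row kept with b columns NULL.

NULL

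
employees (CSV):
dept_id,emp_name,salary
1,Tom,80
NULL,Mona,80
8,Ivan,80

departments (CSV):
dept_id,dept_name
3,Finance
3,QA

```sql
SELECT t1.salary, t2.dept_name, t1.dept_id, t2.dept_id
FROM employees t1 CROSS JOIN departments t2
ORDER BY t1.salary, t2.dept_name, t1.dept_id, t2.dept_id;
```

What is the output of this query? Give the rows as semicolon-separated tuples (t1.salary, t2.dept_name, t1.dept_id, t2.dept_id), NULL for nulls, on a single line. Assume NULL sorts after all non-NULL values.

CROSS JOIN pairs every row of `employees` with every row of `departments`: 3 × 2 = 6 rows.
After projecting and ordering:
t1.salary | t2.dept_name | t1.dept_id | t2.dept_id
80 | Finance | 1 | 3
80 | Finance | 8 | 3
80 | Finance | NULL | 3
80 | QA | 1 | 3
80 | QA | 8 | 3
80 | QA | NULL | 3

(80, Finance, 1, 3); (80, Finance, 8, 3); (80, Finance, NULL, 3); (80, QA, 1, 3); (80, QA, 8, 3); (80, QA, NULL, 3)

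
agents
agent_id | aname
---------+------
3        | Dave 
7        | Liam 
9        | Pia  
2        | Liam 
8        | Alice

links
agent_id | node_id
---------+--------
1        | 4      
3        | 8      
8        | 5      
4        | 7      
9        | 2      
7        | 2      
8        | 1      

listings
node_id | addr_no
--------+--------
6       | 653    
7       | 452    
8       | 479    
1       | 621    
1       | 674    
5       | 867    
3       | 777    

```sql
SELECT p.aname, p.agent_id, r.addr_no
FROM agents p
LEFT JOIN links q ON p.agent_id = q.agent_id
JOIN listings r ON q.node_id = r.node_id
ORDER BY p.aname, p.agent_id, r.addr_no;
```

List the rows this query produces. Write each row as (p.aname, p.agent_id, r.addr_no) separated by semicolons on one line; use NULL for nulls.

(Alice, 8, 621); (Alice, 8, 674); (Alice, 8, 867); (Dave, 3, 479)

Evaluate left to right. First `agents p LEFT JOIN links q` on agent_id: 6 row(s).
Then INNER JOIN `listings r` on node_id: keep only rows whose q.node_id appears in r.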